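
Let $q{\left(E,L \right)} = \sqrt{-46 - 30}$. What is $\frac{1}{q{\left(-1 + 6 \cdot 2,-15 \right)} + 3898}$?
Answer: $\frac{1949}{7597240} - \frac{i \sqrt{19}}{7597240} \approx 0.00025654 - 5.7375 \cdot 10^{-7} i$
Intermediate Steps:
$q{\left(E,L \right)} = 2 i \sqrt{19}$ ($q{\left(E,L \right)} = \sqrt{-76} = 2 i \sqrt{19}$)
$\frac{1}{q{\left(-1 + 6 \cdot 2,-15 \right)} + 3898} = \frac{1}{2 i \sqrt{19} + 3898} = \frac{1}{3898 + 2 i \sqrt{19}}$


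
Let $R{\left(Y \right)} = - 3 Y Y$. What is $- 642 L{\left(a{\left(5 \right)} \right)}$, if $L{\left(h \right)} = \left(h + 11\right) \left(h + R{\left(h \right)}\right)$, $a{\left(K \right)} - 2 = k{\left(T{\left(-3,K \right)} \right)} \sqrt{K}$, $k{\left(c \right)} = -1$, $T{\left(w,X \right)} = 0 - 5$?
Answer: $243960 - 107856 \sqrt{5} \approx 2786.7$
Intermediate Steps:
$T{\left(w,X \right)} = -5$ ($T{\left(w,X \right)} = 0 - 5 = -5$)
$R{\left(Y \right)} = - 3 Y^{2}$
$a{\left(K \right)} = 2 - \sqrt{K}$
$L{\left(h \right)} = \left(11 + h\right) \left(h - 3 h^{2}\right)$ ($L{\left(h \right)} = \left(h + 11\right) \left(h - 3 h^{2}\right) = \left(11 + h\right) \left(h - 3 h^{2}\right)$)
$- 642 L{\left(a{\left(5 \right)} \right)} = - 642 \left(2 - \sqrt{5}\right) \left(11 - 32 \left(2 - \sqrt{5}\right) - 3 \left(2 - \sqrt{5}\right)^{2}\right) = - 642 \left(2 - \sqrt{5}\right) \left(11 - \left(64 - 32 \sqrt{5}\right) - 3 \left(2 - \sqrt{5}\right)^{2}\right) = - 642 \left(2 - \sqrt{5}\right) \left(-53 - 3 \left(2 - \sqrt{5}\right)^{2} + 32 \sqrt{5}\right)$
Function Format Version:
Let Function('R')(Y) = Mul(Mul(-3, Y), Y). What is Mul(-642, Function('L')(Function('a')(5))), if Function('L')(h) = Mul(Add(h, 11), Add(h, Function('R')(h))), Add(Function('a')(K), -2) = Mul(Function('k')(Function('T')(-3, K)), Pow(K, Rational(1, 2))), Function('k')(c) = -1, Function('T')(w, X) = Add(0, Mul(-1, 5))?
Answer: Add(243960, Mul(-107856, Pow(5, Rational(1, 2)))) ≈ 2786.7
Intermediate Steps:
Function('T')(w, X) = -5 (Function('T')(w, X) = Add(0, -5) = -5)
Function('R')(Y) = Mul(-3, Pow(Y, 2))
Function('a')(K) = Add(2, Mul(-1, Pow(K, Rational(1, 2))))
Function('L')(h) = Mul(Add(11, h), Add(h, Mul(-3, Pow(h, 2)))) (Function('L')(h) = Mul(Add(h, 11), Add(h, Mul(-3, Pow(h, 2)))) = Mul(Add(11, h), Add(h, Mul(-3, Pow(h, 2)))))
Mul(-642, Function('L')(Function('a')(5))) = Mul(-642, Mul(Add(2, Mul(-1, Pow(5, Rational(1, 2)))), Add(11, Mul(-32, Add(2, Mul(-1, Pow(5, Rational(1, 2))))), Mul(-3, Pow(Add(2, Mul(-1, Pow(5, Rational(1, 2)))), 2))))) = Mul(-642, Mul(Add(2, Mul(-1, Pow(5, Rational(1, 2)))), Add(11, Add(-64, Mul(32, Pow(5, Rational(1, 2)))), Mul(-3, Pow(Add(2, Mul(-1, Pow(5, Rational(1, 2)))), 2))))) = Mul(-642, Mul(Add(2, Mul(-1, Pow(5, Rational(1, 2)))), Add(-53, Mul(-3, Pow(Add(2, Mul(-1, Pow(5, Rational(1, 2)))), 2)), Mul(32, Pow(5, Rational(1, 2)))))) = Mul(-642, Add(2, Mul(-1, Pow(5, Rational(1, 2)))), Add(-53, Mul(-3, Pow(Add(2, Mul(-1, Pow(5, Rational(1, 2)))), 2)), Mul(32, Pow(5, Rational(1, 2)))))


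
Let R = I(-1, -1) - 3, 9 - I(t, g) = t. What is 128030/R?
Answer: 18290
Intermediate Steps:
I(t, g) = 9 - t
R = 7 (R = (9 - 1*(-1)) - 3 = (9 + 1) - 3 = 10 - 3 = 7)
128030/R = 128030/7 = (⅐)*128030 = 18290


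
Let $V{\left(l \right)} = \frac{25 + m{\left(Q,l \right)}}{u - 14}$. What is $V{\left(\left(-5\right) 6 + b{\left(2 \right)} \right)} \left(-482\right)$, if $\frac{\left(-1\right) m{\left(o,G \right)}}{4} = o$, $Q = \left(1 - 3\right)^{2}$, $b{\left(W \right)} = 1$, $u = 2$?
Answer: $\frac{723}{2} \approx 361.5$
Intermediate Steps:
$Q = 4$ ($Q = \left(-2\right)^{2} = 4$)
$m{\left(o,G \right)} = - 4 o$
$V{\left(l \right)} = - \frac{3}{4}$ ($V{\left(l \right)} = \frac{25 - 16}{2 - 14} = \frac{25 - 16}{-12} = 9 \left(- \frac{1}{12}\right) = - \frac{3}{4}$)
$V{\left(\left(-5\right) 6 + b{\left(2 \right)} \right)} \left(-482\right) = \left(- \frac{3}{4}\right) \left(-482\right) = \frac{723}{2}$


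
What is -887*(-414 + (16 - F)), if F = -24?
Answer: 331738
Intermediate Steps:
-887*(-414 + (16 - F)) = -887*(-414 + (16 - 1*(-24))) = -887*(-414 + (16 + 24)) = -887*(-414 + 40) = -887*(-374) = 331738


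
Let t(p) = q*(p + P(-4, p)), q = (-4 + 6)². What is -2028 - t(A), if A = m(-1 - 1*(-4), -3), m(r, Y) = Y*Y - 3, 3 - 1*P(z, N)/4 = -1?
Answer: -2116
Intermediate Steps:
P(z, N) = 16 (P(z, N) = 12 - 4*(-1) = 12 + 4 = 16)
q = 4 (q = 2² = 4)
m(r, Y) = -3 + Y² (m(r, Y) = Y² - 3 = -3 + Y²)
A = 6 (A = -3 + (-3)² = -3 + 9 = 6)
t(p) = 64 + 4*p (t(p) = 4*(p + 16) = 4*(16 + p) = 64 + 4*p)
-2028 - t(A) = -2028 - (64 + 4*6) = -2028 - (64 + 24) = -2028 - 1*88 = -2028 - 88 = -2116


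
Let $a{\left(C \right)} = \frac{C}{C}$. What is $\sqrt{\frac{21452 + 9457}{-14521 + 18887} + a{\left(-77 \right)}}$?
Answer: $\frac{5 \sqrt{6160426}}{4366} \approx 2.8424$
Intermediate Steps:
$a{\left(C \right)} = 1$
$\sqrt{\frac{21452 + 9457}{-14521 + 18887} + a{\left(-77 \right)}} = \sqrt{\frac{21452 + 9457}{-14521 + 18887} + 1} = \sqrt{\frac{30909}{4366} + 1} = \sqrt{\frac{35275}{4366}} = \frac{5 \sqrt{6160426}}{4366}$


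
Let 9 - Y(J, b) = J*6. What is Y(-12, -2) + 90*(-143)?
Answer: -12789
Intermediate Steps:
Y(J, b) = 9 - 6*J (Y(J, b) = 9 - J*6 = 9 - 6*J)
Y(-12, -2) + 90*(-143) = (9 - 6*(-12)) + 90*(-143) = (9 + 72) - 12870 = 81 - 12870 = -12789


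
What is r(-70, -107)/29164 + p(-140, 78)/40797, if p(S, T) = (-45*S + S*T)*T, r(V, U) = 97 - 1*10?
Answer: -1167332189/132200412 ≈ -8.8300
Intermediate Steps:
r(V, U) = 87 (r(V, U) = 97 - 10 = 87)
p(S, T) = T*(-45*S + S*T)
r(-70, -107)/29164 + p(-140, 78)/40797 = 87/29164 - 140*78*(-45 + 78)/40797 = 87*(1/29164) - 140*78*33*(1/40797) = 87/29164 - 360360*1/40797 = 87/29164 - 40040/4533 = -1167332189/132200412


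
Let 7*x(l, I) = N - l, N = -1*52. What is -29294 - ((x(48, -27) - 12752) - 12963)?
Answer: -24953/7 ≈ -3564.7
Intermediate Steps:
N = -52
x(l, I) = -52/7 - l/7 (x(l, I) = (-52 - l)/7 = -52/7 - l/7)
-29294 - ((x(48, -27) - 12752) - 12963) = -29294 - (((-52/7 - ⅐*48) - 12752) - 12963) = -29294 - (((-52/7 - 48/7) - 12752) - 12963) = -29294 - ((-100/7 - 12752) - 12963) = -29294 - (-89364/7 - 12963) = -29294 - 1*(-180105/7) = -29294 + 180105/7 = -24953/7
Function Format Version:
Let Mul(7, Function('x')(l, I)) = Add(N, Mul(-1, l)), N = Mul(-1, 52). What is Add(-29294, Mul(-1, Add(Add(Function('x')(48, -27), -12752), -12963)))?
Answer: Rational(-24953, 7) ≈ -3564.7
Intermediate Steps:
N = -52
Function('x')(l, I) = Add(Rational(-52, 7), Mul(Rational(-1, 7), l)) (Function('x')(l, I) = Mul(Rational(1, 7), Add(-52, Mul(-1, l))) = Add(Rational(-52, 7), Mul(Rational(-1, 7), l)))
Add(-29294, Mul(-1, Add(Add(Function('x')(48, -27), -12752), -12963))) = Add(-29294, Mul(-1, Add(Add(Add(Rational(-52, 7), Mul(Rational(-1, 7), 48)), -12752), -12963))) = Add(-29294, Mul(-1, Add(Add(Add(Rational(-52, 7), Rational(-48, 7)), -12752), -12963))) = Add(-29294, Mul(-1, Add(Add(Rational(-100, 7), -12752), -12963))) = Add(-29294, Mul(-1, Add(Rational(-89364, 7), -12963))) = Add(-29294, Mul(-1, Rational(-180105, 7))) = Add(-29294, Rational(180105, 7)) = Rational(-24953, 7)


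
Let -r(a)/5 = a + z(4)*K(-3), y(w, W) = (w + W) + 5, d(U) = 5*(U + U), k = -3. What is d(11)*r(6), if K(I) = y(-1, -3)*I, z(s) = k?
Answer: -8250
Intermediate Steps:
d(U) = 10*U (d(U) = 5*(2*U) = 10*U)
y(w, W) = 5 + W + w (y(w, W) = (W + w) + 5 = 5 + W + w)
z(s) = -3
K(I) = I (K(I) = (5 - 3 - 1)*I = 1*I = I)
r(a) = -45 - 5*a (r(a) = -5*(a - 3*(-3)) = -5*(a + 9) = -5*(9 + a) = -45 - 5*a)
d(11)*r(6) = (10*11)*(-45 - 5*6) = 110*(-45 - 30) = 110*(-75) = -8250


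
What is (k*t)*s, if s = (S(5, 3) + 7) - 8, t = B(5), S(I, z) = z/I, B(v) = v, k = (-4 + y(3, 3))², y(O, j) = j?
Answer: -2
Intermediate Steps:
k = 1 (k = (-4 + 3)² = (-1)² = 1)
t = 5
s = -⅖ (s = (3/5 + 7) - 8 = (3*(⅕) + 7) - 8 = (⅗ + 7) - 8 = 38/5 - 8 = -⅖ ≈ -0.40000)
(k*t)*s = (1*5)*(-⅖) = 5*(-⅖) = -2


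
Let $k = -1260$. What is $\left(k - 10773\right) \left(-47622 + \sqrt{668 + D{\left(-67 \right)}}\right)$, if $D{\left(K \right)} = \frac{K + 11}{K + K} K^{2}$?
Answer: $573035526 - 48132 \sqrt{159} \approx 5.7243 \cdot 10^{8}$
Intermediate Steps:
$D{\left(K \right)} = \frac{K \left(11 + K\right)}{2}$ ($D{\left(K \right)} = \frac{11 + K}{2 K} K^{2} = \frac{K \left(11 + K\right)}{2}$)
$\left(k - 10773\right) \left(-47622 + \sqrt{668 + D{\left(-67 \right)}}\right) = \left(-1260 - 10773\right) \left(-47622 + \sqrt{668 + \frac{1}{2} \left(-67\right) \left(11 - 67\right)}\right) = - 12033 \left(-47622 + \sqrt{668 + \frac{1}{2} \left(-67\right) \left(-56\right)}\right) = - 12033 \left(-47622 + \sqrt{668 + 1876}\right) = - 12033 \left(-47622 + \sqrt{2544}\right) = - 12033 \left(-47622 + 4 \sqrt{159}\right) = 573035526 - 48132 \sqrt{159}$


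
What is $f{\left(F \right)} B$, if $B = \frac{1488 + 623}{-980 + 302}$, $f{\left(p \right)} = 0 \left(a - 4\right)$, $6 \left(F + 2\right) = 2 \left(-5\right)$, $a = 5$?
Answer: $0$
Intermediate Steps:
$F = - \frac{11}{3}$ ($F = -2 + \frac{2 \left(-5\right)}{6} = -2 + \frac{1}{6} \left(-10\right) = -2 - \frac{5}{3} = - \frac{11}{3} \approx -3.6667$)
$f{\left(p \right)} = 0$ ($f{\left(p \right)} = 0 \left(5 - 4\right) = 0 \cdot 1 = 0$)
$B = - \frac{2111}{678}$ ($B = \frac{2111}{-678} = 2111 \left(- \frac{1}{678}\right) = - \frac{2111}{678} \approx -3.1136$)
$f{\left(F \right)} B = 0 \left(- \frac{2111}{678}\right) = 0$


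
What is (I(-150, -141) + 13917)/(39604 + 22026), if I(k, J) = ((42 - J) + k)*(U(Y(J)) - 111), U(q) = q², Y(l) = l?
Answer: 666327/61630 ≈ 10.812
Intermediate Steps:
I(k, J) = (-111 + J²)*(42 + k - J) (I(k, J) = ((42 - J) + k)*(J² - 111) = (42 + k - J)*(-111 + J²) = (-111 + J²)*(42 + k - J))
(I(-150, -141) + 13917)/(39604 + 22026) = ((-4662 - 1*(-141)³ - 111*(-150) + 42*(-141)² + 111*(-141) - 150*(-141)²) + 13917)/(39604 + 22026) = ((-4662 - 1*(-2803221) + 16650 + 42*19881 - 15651 - 150*19881) + 13917)/61630 = ((-4662 + 2803221 + 16650 + 835002 - 15651 - 2982150) + 13917)*(1/61630) = (652410 + 13917)*(1/61630) = 666327*(1/61630) = 666327/61630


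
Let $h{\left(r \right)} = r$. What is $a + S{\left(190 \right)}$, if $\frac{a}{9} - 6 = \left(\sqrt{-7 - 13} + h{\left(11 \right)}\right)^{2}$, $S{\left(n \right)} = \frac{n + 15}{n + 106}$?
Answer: $\frac{285253}{296} + 396 i \sqrt{5} \approx 963.69 + 885.48 i$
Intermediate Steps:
$S{\left(n \right)} = \frac{15 + n}{106 + n}$
$a = 54 + 9 \left(11 + 2 i \sqrt{5}\right)^{2}$ ($a = 54 + 9 \left(\sqrt{-7 - 13} + 11\right)^{2} = 54 + 9 \left(\sqrt{-20} + 11\right)^{2} = 54 + 9 \left(2 i \sqrt{5} + 11\right)^{2} = 54 + 9 \left(11 + 2 i \sqrt{5}\right)^{2} \approx 963.0 + 885.48 i$)
$a + S{\left(190 \right)} = \left(963 + 396 i \sqrt{5}\right) + \frac{15 + 190}{106 + 190} = \left(963 + 396 i \sqrt{5}\right) + \frac{1}{296} \cdot 205 = \left(963 + 396 i \sqrt{5}\right) + \frac{205}{296} = \frac{285253}{296} + 396 i \sqrt{5}$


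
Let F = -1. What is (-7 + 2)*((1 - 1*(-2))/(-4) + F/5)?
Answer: 19/4 ≈ 4.7500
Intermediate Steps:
(-7 + 2)*((1 - 1*(-2))/(-4) + F/5) = (-7 + 2)*((1 - 1*(-2))/(-4) - 1/5) = -5*((1 + 2)*(-¼) - 1*⅕) = -5*(3*(-¼) - ⅕) = -5*(-¾ - ⅕) = -5*(-19/20) = 19/4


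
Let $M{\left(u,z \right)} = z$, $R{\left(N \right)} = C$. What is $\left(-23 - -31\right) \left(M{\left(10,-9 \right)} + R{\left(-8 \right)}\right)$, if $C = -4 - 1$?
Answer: $-112$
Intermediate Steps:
$C = -5$
$R{\left(N \right)} = -5$
$\left(-23 - -31\right) \left(M{\left(10,-9 \right)} + R{\left(-8 \right)}\right) = \left(-23 - -31\right) \left(-9 - 5\right) = \left(-23 + 31\right) \left(-14\right) = 8 \left(-14\right) = -112$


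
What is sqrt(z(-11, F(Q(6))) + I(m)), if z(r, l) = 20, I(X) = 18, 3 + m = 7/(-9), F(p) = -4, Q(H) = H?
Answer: sqrt(38) ≈ 6.1644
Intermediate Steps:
m = -34/9 (m = -3 + 7/(-9) = -3 + 7*(-1/9) = -3 - 7/9 = -34/9 ≈ -3.7778)
sqrt(z(-11, F(Q(6))) + I(m)) = sqrt(20 + 18) = sqrt(38)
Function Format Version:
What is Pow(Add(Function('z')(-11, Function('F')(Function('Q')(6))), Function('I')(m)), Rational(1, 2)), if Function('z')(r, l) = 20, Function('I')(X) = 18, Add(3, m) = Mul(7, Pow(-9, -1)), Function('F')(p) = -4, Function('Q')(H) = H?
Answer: Pow(38, Rational(1, 2)) ≈ 6.1644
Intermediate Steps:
m = Rational(-34, 9) (m = Add(-3, Mul(7, Pow(-9, -1))) = Add(-3, Mul(7, Rational(-1, 9))) = Add(-3, Rational(-7, 9)) = Rational(-34, 9) ≈ -3.7778)
Pow(Add(Function('z')(-11, Function('F')(Function('Q')(6))), Function('I')(m)), Rational(1, 2)) = Pow(Add(20, 18), Rational(1, 2)) = Pow(38, Rational(1, 2))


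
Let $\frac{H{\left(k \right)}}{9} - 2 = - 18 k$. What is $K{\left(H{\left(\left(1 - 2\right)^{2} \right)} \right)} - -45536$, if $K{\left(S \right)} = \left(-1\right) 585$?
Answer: $44951$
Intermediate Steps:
$H{\left(k \right)} = 18 - 162 k$ ($H{\left(k \right)} = 18 + 9 \left(- 18 k\right) = 18 - 162 k$)
$K{\left(S \right)} = -585$
$K{\left(H{\left(\left(1 - 2\right)^{2} \right)} \right)} - -45536 = -585 - -45536 = -585 + 45536 = 44951$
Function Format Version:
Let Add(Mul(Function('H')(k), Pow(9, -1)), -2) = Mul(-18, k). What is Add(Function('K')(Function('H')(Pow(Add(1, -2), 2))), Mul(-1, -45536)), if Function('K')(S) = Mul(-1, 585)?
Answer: 44951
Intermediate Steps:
Function('H')(k) = Add(18, Mul(-162, k)) (Function('H')(k) = Add(18, Mul(9, Mul(-18, k))) = Add(18, Mul(-162, k)))
Function('K')(S) = -585
Add(Function('K')(Function('H')(Pow(Add(1, -2), 2))), Mul(-1, -45536)) = Add(-585, Mul(-1, -45536)) = Add(-585, 45536) = 44951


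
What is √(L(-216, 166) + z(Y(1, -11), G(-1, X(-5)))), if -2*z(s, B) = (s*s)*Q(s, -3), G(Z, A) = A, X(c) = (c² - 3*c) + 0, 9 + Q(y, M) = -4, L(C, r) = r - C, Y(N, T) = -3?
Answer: √1762/2 ≈ 20.988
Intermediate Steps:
Q(y, M) = -13 (Q(y, M) = -9 - 4 = -13)
X(c) = c² - 3*c
z(s, B) = 13*s²/2 (z(s, B) = -s*s*(-13)/2 = -s²*(-13)/2 = -(-13)*s²/2 = 13*s²/2)
√(L(-216, 166) + z(Y(1, -11), G(-1, X(-5)))) = √((166 - 1*(-216)) + (13/2)*(-3)²) = √((166 + 216) + (13/2)*9) = √(382 + 117/2) = √(881/2) = √1762/2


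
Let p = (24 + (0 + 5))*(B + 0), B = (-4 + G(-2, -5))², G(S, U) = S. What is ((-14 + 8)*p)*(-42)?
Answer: 263088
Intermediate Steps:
B = 36 (B = (-4 - 2)² = (-6)² = 36)
p = 1044 (p = (24 + (0 + 5))*(36 + 0) = (24 + 5)*36 = 29*36 = 1044)
((-14 + 8)*p)*(-42) = ((-14 + 8)*1044)*(-42) = -6*1044*(-42) = -6264*(-42) = 263088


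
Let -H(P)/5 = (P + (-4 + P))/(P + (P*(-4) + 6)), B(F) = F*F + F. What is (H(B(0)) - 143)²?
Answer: 175561/9 ≈ 19507.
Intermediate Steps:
B(F) = F + F² (B(F) = F² + F = F + F²)
H(P) = -5*(-4 + 2*P)/(6 - 3*P) (H(P) = -5*(P + (-4 + P))/(P + (P*(-4) + 6)) = -5*(-4 + 2*P)/(P + (-4*P + 6)) = -5*(-4 + 2*P)/(P + (6 - 4*P)) = -5*(-4 + 2*P)/(6 - 3*P))
(H(B(0)) - 143)² = (10/3 - 143)² = (-419/3)² = 175561/9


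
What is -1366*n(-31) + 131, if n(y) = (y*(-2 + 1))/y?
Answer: 1497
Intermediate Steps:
n(y) = -1 (n(y) = (y*(-1))/y = (-y)/y = -1)
-1366*n(-31) + 131 = -1366*(-1) + 131 = 1366 + 131 = 1497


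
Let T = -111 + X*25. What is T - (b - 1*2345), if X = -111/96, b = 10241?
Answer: -257149/32 ≈ -8035.9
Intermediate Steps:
X = -37/32 (X = -111*1/96 = -37/32 ≈ -1.1563)
T = -4477/32 (T = -111 - 37/32*25 = -111 - 925/32 = -4477/32 ≈ -139.91)
T - (b - 1*2345) = -4477/32 - (10241 - 1*2345) = -4477/32 - (10241 - 2345) = -4477/32 - 1*7896 = -4477/32 - 7896 = -257149/32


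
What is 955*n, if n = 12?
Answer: 11460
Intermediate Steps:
955*n = 955*12 = 11460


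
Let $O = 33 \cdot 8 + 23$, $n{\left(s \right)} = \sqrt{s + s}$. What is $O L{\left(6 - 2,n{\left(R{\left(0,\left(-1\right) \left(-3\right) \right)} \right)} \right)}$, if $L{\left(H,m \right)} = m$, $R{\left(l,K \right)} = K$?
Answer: $287 \sqrt{6} \approx 703.0$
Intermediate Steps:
$n{\left(s \right)} = \sqrt{2} \sqrt{s}$ ($n{\left(s \right)} = \sqrt{2 s} = \sqrt{2} \sqrt{s}$)
$O = 287$ ($O = 264 + 23 = 287$)
$O L{\left(6 - 2,n{\left(R{\left(0,\left(-1\right) \left(-3\right) \right)} \right)} \right)} = 287 \sqrt{2} \sqrt{\left(-1\right) \left(-3\right)} = 287 \sqrt{2} \sqrt{3} = 287 \sqrt{6}$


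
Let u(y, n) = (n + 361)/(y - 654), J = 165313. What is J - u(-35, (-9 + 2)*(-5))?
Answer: 113901053/689 ≈ 1.6531e+5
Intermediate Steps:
u(y, n) = (361 + n)/(-654 + y)
J - u(-35, (-9 + 2)*(-5)) = 165313 - (361 + (-9 + 2)*(-5))/(-654 - 35) = 165313 - (361 - 7*(-5))/(-689) = 165313 - (-1)*(361 + 35)/689 = 165313 - (-1)*396/689 = 165313 - 1*(-396/689) = 165313 + 396/689 = 113901053/689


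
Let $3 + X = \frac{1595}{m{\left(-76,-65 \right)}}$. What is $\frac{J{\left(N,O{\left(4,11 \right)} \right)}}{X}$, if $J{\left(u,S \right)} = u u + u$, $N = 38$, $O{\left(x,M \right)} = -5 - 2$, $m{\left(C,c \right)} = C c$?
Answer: $- \frac{1464216}{2645} \approx -553.58$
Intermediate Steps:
$O{\left(x,M \right)} = -7$
$J{\left(u,S \right)} = u + u^{2}$ ($J{\left(u,S \right)} = u^{2} + u = u + u^{2}$)
$X = - \frac{2645}{988}$ ($X = -3 + \frac{1595}{\left(-76\right) \left(-65\right)} = -3 + \frac{1595}{4940} = -3 + 1595 \cdot \frac{1}{4940} = -3 + \frac{319}{988} = - \frac{2645}{988} \approx -2.6771$)
$\frac{J{\left(N,O{\left(4,11 \right)} \right)}}{X} = \frac{38 \left(1 + 38\right)}{- \frac{2645}{988}} = 38 \cdot 39 \left(- \frac{988}{2645}\right) = 1482 \left(- \frac{988}{2645}\right) = - \frac{1464216}{2645}$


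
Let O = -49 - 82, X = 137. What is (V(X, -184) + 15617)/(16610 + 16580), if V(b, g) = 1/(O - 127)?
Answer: 805837/1712604 ≈ 0.47053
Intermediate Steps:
O = -131
V(b, g) = -1/258 (V(b, g) = 1/(-131 - 127) = 1/(-258) = -1/258)
(V(X, -184) + 15617)/(16610 + 16580) = (-1/258 + 15617)/(16610 + 16580) = (4029185/258)/33190 = (4029185/258)*(1/33190) = 805837/1712604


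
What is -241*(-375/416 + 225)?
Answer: -22467225/416 ≈ -54008.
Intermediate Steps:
-241*(-375/416 + 225) = -241*93225/416 = -22467225/416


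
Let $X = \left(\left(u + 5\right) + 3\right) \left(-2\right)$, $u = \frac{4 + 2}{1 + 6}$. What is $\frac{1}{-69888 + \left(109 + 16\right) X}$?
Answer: $- \frac{7}{504716} \approx -1.3869 \cdot 10^{-5}$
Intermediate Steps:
$u = \frac{6}{7} \approx 0.85714$
$X = - \frac{124}{7}$ ($X = \left(\left(\frac{6}{7} + 5\right) + 3\right) \left(-2\right) = \left(\frac{41}{7} + 3\right) \left(-2\right) = \frac{62}{7} \left(-2\right) = - \frac{124}{7} \approx -17.714$)
$\frac{1}{-69888 + \left(109 + 16\right) X} = \frac{1}{-69888 + \left(109 + 16\right) \left(- \frac{124}{7}\right)} = \frac{1}{-69888 + 125 \left(- \frac{124}{7}\right)} = \frac{1}{-69888 - \frac{15500}{7}} = \frac{1}{- \frac{504716}{7}} = - \frac{7}{504716}$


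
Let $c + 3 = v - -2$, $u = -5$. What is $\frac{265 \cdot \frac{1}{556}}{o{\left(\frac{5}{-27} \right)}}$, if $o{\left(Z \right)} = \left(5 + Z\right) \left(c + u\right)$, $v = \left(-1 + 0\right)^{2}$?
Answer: $- \frac{1431}{72280} \approx -0.019798$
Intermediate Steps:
$v = 1$ ($v = \left(-1\right)^{2} = 1$)
$c = 0$ ($c = -3 + \left(1 - -2\right) = -3 + \left(1 + 2\right) = -3 + 3 = 0$)
$o{\left(Z \right)} = -25 - 5 Z$ ($o{\left(Z \right)} = \left(5 + Z\right) \left(0 - 5\right) = \left(5 + Z\right) \left(-5\right) = -25 - 5 Z$)
$\frac{265 \cdot \frac{1}{556}}{o{\left(\frac{5}{-27} \right)}} = \frac{265 \cdot \frac{1}{556}}{-25 - 5 \frac{5}{-27}} = \frac{265 \cdot \frac{1}{556}}{-25 - 5 \cdot 5 \left(- \frac{1}{27}\right)} = \frac{265}{556 \left(-25 - - \frac{25}{27}\right)} = \frac{265}{556 \left(-25 + \frac{25}{27}\right)} = \frac{265}{556 \left(- \frac{650}{27}\right)} = \frac{265}{556} \left(- \frac{27}{650}\right) = - \frac{1431}{72280}$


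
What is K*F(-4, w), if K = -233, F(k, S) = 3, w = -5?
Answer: -699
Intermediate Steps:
K*F(-4, w) = -233*3 = -699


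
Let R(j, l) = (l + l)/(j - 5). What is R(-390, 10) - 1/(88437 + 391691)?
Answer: -1920591/37930112 ≈ -0.050635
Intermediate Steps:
R(j, l) = 2*l/(-5 + j) (R(j, l) = (2*l)/(-5 + j) = 2*l/(-5 + j))
R(-390, 10) - 1/(88437 + 391691) = 2*10/(-5 - 390) - 1/(88437 + 391691) = 2*10/(-395) - 1/480128 = 2*10*(-1/395) - 1*1/480128 = -4/79 - 1/480128 = -1920591/37930112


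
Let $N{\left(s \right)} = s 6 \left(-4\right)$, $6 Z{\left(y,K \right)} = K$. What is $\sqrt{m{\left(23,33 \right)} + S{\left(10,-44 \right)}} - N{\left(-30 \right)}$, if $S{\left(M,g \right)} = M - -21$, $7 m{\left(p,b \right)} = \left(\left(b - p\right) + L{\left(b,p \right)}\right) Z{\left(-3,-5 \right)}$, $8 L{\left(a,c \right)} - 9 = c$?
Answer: $-720 + \frac{2 \sqrt{66}}{3} \approx -714.58$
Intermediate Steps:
$Z{\left(y,K \right)} = \frac{K}{6}$
$L{\left(a,c \right)} = \frac{9}{8} + \frac{c}{8}$
$m{\left(p,b \right)} = - \frac{15}{112} - \frac{5 b}{42} + \frac{5 p}{48}$ ($m{\left(p,b \right)} = \frac{\left(\left(b - p\right) + \left(\frac{9}{8} + \frac{p}{8}\right)\right) \frac{1}{6} \left(-5\right)}{7} = \frac{\left(\frac{9}{8} + b - \frac{7 p}{8}\right) \left(- \frac{5}{6}\right)}{7} = \frac{- \frac{15}{16} - \frac{5 b}{6} + \frac{35 p}{48}}{7} = - \frac{15}{112} - \frac{5 b}{42} + \frac{5 p}{48}$)
$N{\left(s \right)} = - 24 s$ ($N{\left(s \right)} = 6 s \left(-4\right) = - 24 s$)
$S{\left(M,g \right)} = 21 + M$ ($S{\left(M,g \right)} = M + 21 = 21 + M$)
$\sqrt{m{\left(23,33 \right)} + S{\left(10,-44 \right)}} - N{\left(-30 \right)} = \sqrt{\left(- \frac{15}{112} - \frac{55}{14} + \frac{5}{48} \cdot 23\right) + \left(21 + 10\right)} - \left(-24\right) \left(-30\right) = \sqrt{\left(- \frac{15}{112} - \frac{55}{14} + \frac{115}{48}\right) + 31} - 720 = \sqrt{- \frac{5}{3} + 31} - 720 = \sqrt{\frac{88}{3}} - 720 = \frac{2 \sqrt{66}}{3} - 720 = -720 + \frac{2 \sqrt{66}}{3}$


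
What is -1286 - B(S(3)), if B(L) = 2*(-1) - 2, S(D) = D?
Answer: -1282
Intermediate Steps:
B(L) = -4 (B(L) = -2 - 2 = -4)
-1286 - B(S(3)) = -1286 - 1*(-4) = -1286 + 4 = -1282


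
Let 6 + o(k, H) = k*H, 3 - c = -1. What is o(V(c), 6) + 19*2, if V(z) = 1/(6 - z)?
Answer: 35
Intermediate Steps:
c = 4 (c = 3 - 1*(-1) = 3 + 1 = 4)
o(k, H) = -6 + H*k (o(k, H) = -6 + k*H = -6 + H*k)
o(V(c), 6) + 19*2 = (-6 + 6*(-1/(-6 + 4))) + 19*2 = (-6 + 6*(-1/(-2))) + 38 = (-6 + 6*(-1*(-½))) + 38 = (-6 + 6*(½)) + 38 = (-6 + 3) + 38 = -3 + 38 = 35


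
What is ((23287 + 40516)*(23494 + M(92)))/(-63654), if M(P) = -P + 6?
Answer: -746750312/31827 ≈ -23463.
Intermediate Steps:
M(P) = 6 - P
((23287 + 40516)*(23494 + M(92)))/(-63654) = ((23287 + 40516)*(23494 + (6 - 1*92)))/(-63654) = (63803*(23494 + (6 - 92)))*(-1/63654) = (63803*(23494 - 86))*(-1/63654) = (63803*23408)*(-1/63654) = 1493500624*(-1/63654) = -746750312/31827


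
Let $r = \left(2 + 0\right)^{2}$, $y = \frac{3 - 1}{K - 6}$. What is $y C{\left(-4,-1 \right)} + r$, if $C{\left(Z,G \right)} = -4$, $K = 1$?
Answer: $\frac{28}{5} \approx 5.6$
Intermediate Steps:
$y = - \frac{2}{5}$ ($y = \frac{3 - 1}{1 - 6} = \frac{2}{-5} = 2 \left(- \frac{1}{5}\right) = - \frac{2}{5} \approx -0.4$)
$r = 4$ ($r = 2^{2} = 4$)
$y C{\left(-4,-1 \right)} + r = \left(- \frac{2}{5}\right) \left(-4\right) + 4 = \frac{8}{5} + 4 = \frac{28}{5}$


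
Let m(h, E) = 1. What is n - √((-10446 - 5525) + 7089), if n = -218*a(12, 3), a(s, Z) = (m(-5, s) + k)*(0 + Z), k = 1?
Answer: -1308 - I*√8882 ≈ -1308.0 - 94.244*I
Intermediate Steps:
a(s, Z) = 2*Z (a(s, Z) = (1 + 1)*(0 + Z) = 2*Z)
n = -1308 (n = -436*3 = -218*6 = -1308)
n - √((-10446 - 5525) + 7089) = -1308 - √((-10446 - 5525) + 7089) = -1308 - √(-15971 + 7089) = -1308 - √(-8882) = -1308 - I*√8882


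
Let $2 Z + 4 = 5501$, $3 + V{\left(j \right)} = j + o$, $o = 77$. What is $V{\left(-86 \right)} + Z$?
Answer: $\frac{5473}{2} \approx 2736.5$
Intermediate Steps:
$V{\left(j \right)} = 74 + j$ ($V{\left(j \right)} = -3 + \left(j + 77\right) = -3 + \left(77 + j\right) = 74 + j$)
$Z = \frac{5497}{2}$ ($Z = -2 + \frac{1}{2} \cdot 5501 = -2 + \frac{5501}{2} = \frac{5497}{2} \approx 2748.5$)
$V{\left(-86 \right)} + Z = \left(74 - 86\right) + \frac{5497}{2} = -12 + \frac{5497}{2} = \frac{5473}{2}$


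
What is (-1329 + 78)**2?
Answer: 1565001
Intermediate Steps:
(-1329 + 78)**2 = (-1251)**2 = 1565001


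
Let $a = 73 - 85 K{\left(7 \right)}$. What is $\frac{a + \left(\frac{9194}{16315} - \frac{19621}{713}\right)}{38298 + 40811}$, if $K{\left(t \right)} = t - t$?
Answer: $\frac{535618142}{920242957855} \approx 0.00058204$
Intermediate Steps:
$K{\left(t \right)} = 0$
$a = 73$ ($a = 73 - 0 = 73 + 0 = 73$)
$\frac{a + \left(\frac{9194}{16315} - \frac{19621}{713}\right)}{38298 + 40811} = \frac{73 + \left(\frac{9194}{16315} - \frac{19621}{713}\right)}{38298 + 40811} = \frac{73 + \left(9194 \cdot \frac{1}{16315} - \frac{19621}{713}\right)}{79109} = \left(73 + \left(\frac{9194}{16315} - \frac{19621}{713}\right)\right) \frac{1}{79109} = \left(73 - \frac{313561293}{11632595}\right) \frac{1}{79109} = \frac{535618142}{11632595} \cdot \frac{1}{79109} = \frac{535618142}{920242957855}$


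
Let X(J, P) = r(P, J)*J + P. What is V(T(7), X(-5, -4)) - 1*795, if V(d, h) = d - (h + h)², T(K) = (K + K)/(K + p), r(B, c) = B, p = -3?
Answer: -3631/2 ≈ -1815.5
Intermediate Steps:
T(K) = 2*K/(-3 + K) (T(K) = (K + K)/(K - 3) = (2*K)/(-3 + K) = 2*K/(-3 + K))
X(J, P) = P + J*P (X(J, P) = P*J + P = J*P + P = P + J*P)
V(d, h) = d - 4*h² (V(d, h) = d - (2*h)² = d - 4*h²)
V(T(7), X(-5, -4)) - 1*795 = (2*7/(-3 + 7) - 4*16*(1 - 5)²) - 1*795 = (2*7/4 - 4*(-4*(-4))²) - 795 = (2*7*(¼) - 4*16²) - 795 = (7/2 - 4*256) - 795 = (7/2 - 1024) - 795 = -2041/2 - 795 = -3631/2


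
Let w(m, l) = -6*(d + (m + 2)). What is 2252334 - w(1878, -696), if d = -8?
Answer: 2263566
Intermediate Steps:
w(m, l) = 36 - 6*m (w(m, l) = -6*(-8 + (m + 2)) = -6*(-8 + (2 + m)) = -6*(-6 + m) = 36 - 6*m)
2252334 - w(1878, -696) = 2252334 - (36 - 6*1878) = 2252334 - (36 - 11268) = 2252334 - 1*(-11232) = 2252334 + 11232 = 2263566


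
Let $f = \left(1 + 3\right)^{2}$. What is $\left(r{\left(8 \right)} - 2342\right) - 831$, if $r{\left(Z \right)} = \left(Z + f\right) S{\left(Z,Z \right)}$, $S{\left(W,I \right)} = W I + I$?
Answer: $-1445$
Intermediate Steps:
$S{\left(W,I \right)} = I + I W$ ($S{\left(W,I \right)} = I W + I = I + I W$)
$f = 16$ ($f = 4^{2} = 16$)
$r{\left(Z \right)} = Z \left(1 + Z\right) \left(16 + Z\right)$ ($r{\left(Z \right)} = \left(Z + 16\right) Z \left(1 + Z\right) = \left(16 + Z\right) Z \left(1 + Z\right) = Z \left(1 + Z\right) \left(16 + Z\right)$)
$\left(r{\left(8 \right)} - 2342\right) - 831 = \left(8 \left(1 + 8\right) \left(16 + 8\right) - 2342\right) - 831 = \left(8 \cdot 9 \cdot 24 - 2342\right) - 831 = \left(1728 - 2342\right) - 831 = -614 - 831 = -1445$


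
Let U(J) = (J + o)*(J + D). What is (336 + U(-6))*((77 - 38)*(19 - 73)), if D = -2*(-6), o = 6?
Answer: -707616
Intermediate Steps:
D = 12
U(J) = (6 + J)*(12 + J) (U(J) = (J + 6)*(J + 12) = (6 + J)*(12 + J))
(336 + U(-6))*((77 - 38)*(19 - 73)) = (336 + (72 + (-6)² + 18*(-6)))*((77 - 38)*(19 - 73)) = (336 + (72 + 36 - 108))*(39*(-54)) = (336 + 0)*(-2106) = 336*(-2106) = -707616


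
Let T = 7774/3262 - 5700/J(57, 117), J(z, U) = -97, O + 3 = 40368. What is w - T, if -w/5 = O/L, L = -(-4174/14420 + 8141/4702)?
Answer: 2311973901250597/16525037564 ≈ 1.3991e+5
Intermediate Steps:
O = 40365 (O = -3 + 40368 = 40365)
L = -12220884/8475355 (L = -(-4174*1/14420 + 8141*(1/4702)) = -(-2087/7210 + 8141/4702) = -1*12220884/8475355 = -12220884/8475355 ≈ -1.4419)
T = 9673739/158207 (T = 7774/3262 - 5700/(-97) = 7774*(1/3262) - 5700*(-1/97) = 3887/1631 + 5700/97 = 9673739/158207 ≈ 61.146)
w = 14619987375/104452 (w = -201825/(-12220884/8475355) = -201825*(-8475355)/12220884 = -5*(-2923997475/104452) = 14619987375/104452 ≈ 1.3997e+5)
w - T = 14619987375/104452 - 1*9673739/158207 = 14619987375/104452 - 9673739/158207 = 2311973901250597/16525037564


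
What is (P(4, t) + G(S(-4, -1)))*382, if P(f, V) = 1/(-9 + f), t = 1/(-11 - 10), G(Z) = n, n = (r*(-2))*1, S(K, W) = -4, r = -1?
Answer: 3438/5 ≈ 687.60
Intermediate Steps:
n = 2 (n = -1*(-2)*1 = 2*1 = 2)
G(Z) = 2
t = -1/21 (t = 1/(-21) = -1/21 ≈ -0.047619)
(P(4, t) + G(S(-4, -1)))*382 = (1/(-9 + 4) + 2)*382 = (1/(-5) + 2)*382 = (-1/5 + 2)*382 = (9/5)*382 = 3438/5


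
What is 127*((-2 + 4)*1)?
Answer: 254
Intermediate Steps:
127*((-2 + 4)*1) = 127*(2*1) = 127*2 = 254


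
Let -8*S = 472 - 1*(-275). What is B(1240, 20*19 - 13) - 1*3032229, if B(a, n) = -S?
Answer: -24257085/8 ≈ -3.0321e+6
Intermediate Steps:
S = -747/8 (S = -(472 - 1*(-275))/8 = -(472 + 275)/8 = -1/8*747 = -747/8 ≈ -93.375)
B(a, n) = 747/8 (B(a, n) = -1*(-747/8) = 747/8)
B(1240, 20*19 - 13) - 1*3032229 = 747/8 - 1*3032229 = 747/8 - 3032229 = -24257085/8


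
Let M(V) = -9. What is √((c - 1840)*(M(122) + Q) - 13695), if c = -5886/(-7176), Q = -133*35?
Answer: √765651569111/299 ≈ 2926.5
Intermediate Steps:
Q = -4655
c = 981/1196 (c = -5886*(-1/7176) = 981/1196 ≈ 0.82023)
√((c - 1840)*(M(122) + Q) - 13695) = √((981/1196 - 1840)*(-9 - 4655) - 13695) = √(-2199659/1196*(-4664) - 13695) = √(2564802394/299 - 13695) = √(2560707589/299) = √765651569111/299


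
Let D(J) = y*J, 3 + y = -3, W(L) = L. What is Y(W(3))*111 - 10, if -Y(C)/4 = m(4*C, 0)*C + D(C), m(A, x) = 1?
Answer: 6650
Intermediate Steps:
y = -6 (y = -3 - 3 = -6)
D(J) = -6*J
Y(C) = 20*C (Y(C) = -4*(1*C - 6*C) = -4*(C - 6*C) = -(-20)*C = 20*C)
Y(W(3))*111 - 10 = (20*3)*111 - 10 = 60*111 - 10 = 6660 - 10 = 6650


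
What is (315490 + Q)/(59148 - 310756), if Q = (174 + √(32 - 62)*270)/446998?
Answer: -70511699597/56234136392 - 135*I*√30/56234136392 ≈ -1.2539 - 1.3149e-8*I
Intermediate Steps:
Q = 87/223499 + 135*I*√30/223499 (Q = (174 + √(-30)*270)*(1/446998) = (174 + (I*√30)*270)*(1/446998) = (174 + 270*I*√30)*(1/446998) = 87/223499 + 135*I*√30/223499 ≈ 0.00038926 + 0.0033084*I)
(315490 + Q)/(59148 - 310756) = (315490 + (87/223499 + 135*I*√30/223499))/(59148 - 310756) = (70511699597/223499 + 135*I*√30/223499)/(-251608) = (70511699597/223499 + 135*I*√30/223499)*(-1/251608) = -70511699597/56234136392 - 135*I*√30/56234136392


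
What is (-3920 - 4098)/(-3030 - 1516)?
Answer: 4009/2273 ≈ 1.7637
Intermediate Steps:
(-3920 - 4098)/(-3030 - 1516) = -8018/(-4546) = -8018*(-1/4546) = 4009/2273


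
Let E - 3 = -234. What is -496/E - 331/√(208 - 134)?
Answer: 496/231 - 331*√74/74 ≈ -36.331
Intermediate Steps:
E = -231 (E = 3 - 234 = -231)
-496/E - 331/√(208 - 134) = -496/(-231) - 331/√(208 - 134) = -496*(-1/231) - 331*√74/74 = 496/231 - 331*√74/74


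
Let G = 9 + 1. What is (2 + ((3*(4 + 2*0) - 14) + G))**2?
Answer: 100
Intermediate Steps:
G = 10
(2 + ((3*(4 + 2*0) - 14) + G))**2 = (2 + ((3*(4 + 2*0) - 14) + 10))**2 = (2 + ((3*(4 + 0) - 14) + 10))**2 = (2 + ((3*4 - 14) + 10))**2 = (2 + ((12 - 14) + 10))**2 = (2 + (-2 + 10))**2 = (2 + 8)**2 = 10**2 = 100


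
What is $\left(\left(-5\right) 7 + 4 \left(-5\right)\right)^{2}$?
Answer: $3025$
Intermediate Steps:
$\left(\left(-5\right) 7 + 4 \left(-5\right)\right)^{2} = \left(-35 - 20\right)^{2} = \left(-55\right)^{2} = 3025$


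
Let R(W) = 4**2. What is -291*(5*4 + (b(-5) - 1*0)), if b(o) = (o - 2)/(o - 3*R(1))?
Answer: -310497/53 ≈ -5858.4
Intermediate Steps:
R(W) = 16
b(o) = (-2 + o)/(-48 + o) (b(o) = (o - 2)/(o - 3*16) = (-2 + o)/(o - 48) = (-2 + o)/(-48 + o))
-291*(5*4 + (b(-5) - 1*0)) = -291*(5*4 + ((-2 - 5)/(-48 - 5) - 1*0)) = -291*(20 + (-7/(-53) + 0)) = -291*(20 + (-1/53*(-7) + 0)) = -291*(20 + (7/53 + 0)) = -291*(20 + 7/53) = -291*1067/53 = -310497/53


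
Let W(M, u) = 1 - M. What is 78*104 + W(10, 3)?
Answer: 8103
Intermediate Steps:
78*104 + W(10, 3) = 78*104 + (1 - 1*10) = 8112 + (1 - 10) = 8112 - 9 = 8103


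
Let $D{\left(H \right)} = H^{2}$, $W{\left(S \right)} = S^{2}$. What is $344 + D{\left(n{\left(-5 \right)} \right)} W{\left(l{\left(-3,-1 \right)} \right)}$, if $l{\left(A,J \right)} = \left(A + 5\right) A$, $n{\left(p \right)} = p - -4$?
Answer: $380$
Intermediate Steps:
$n{\left(p \right)} = 4 + p$ ($n{\left(p \right)} = p + 4 = 4 + p$)
$l{\left(A,J \right)} = A \left(5 + A\right)$ ($l{\left(A,J \right)} = \left(5 + A\right) A = A \left(5 + A\right)$)
$344 + D{\left(n{\left(-5 \right)} \right)} W{\left(l{\left(-3,-1 \right)} \right)} = 344 + \left(4 - 5\right)^{2} \left(- 3 \left(5 - 3\right)\right)^{2} = 344 + \left(-1\right)^{2} \left(\left(-3\right) 2\right)^{2} = 344 + 1 \left(-6\right)^{2} = 344 + 1 \cdot 36 = 344 + 36 = 380$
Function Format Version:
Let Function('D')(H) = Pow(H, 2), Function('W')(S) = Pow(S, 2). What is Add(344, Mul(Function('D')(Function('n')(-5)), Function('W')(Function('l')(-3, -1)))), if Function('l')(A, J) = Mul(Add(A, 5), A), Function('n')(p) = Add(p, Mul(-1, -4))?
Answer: 380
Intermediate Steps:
Function('n')(p) = Add(4, p) (Function('n')(p) = Add(p, 4) = Add(4, p))
Function('l')(A, J) = Mul(A, Add(5, A)) (Function('l')(A, J) = Mul(Add(5, A), A) = Mul(A, Add(5, A)))
Add(344, Mul(Function('D')(Function('n')(-5)), Function('W')(Function('l')(-3, -1)))) = Add(344, Mul(Pow(Add(4, -5), 2), Pow(Mul(-3, Add(5, -3)), 2))) = Add(344, Mul(Pow(-1, 2), Pow(Mul(-3, 2), 2))) = Add(344, Mul(1, Pow(-6, 2))) = Add(344, Mul(1, 36)) = Add(344, 36) = 380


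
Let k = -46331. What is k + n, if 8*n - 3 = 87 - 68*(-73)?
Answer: -182797/4 ≈ -45699.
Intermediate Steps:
n = 2527/4 (n = 3/8 + (87 - 68*(-73))/8 = 3/8 + (87 + 4964)/8 = 3/8 + (⅛)*5051 = 3/8 + 5051/8 = 2527/4 ≈ 631.75)
k + n = -46331 + 2527/4 = -182797/4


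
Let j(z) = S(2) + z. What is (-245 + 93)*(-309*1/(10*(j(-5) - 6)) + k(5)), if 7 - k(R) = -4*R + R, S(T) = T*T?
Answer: -140524/35 ≈ -4015.0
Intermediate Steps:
S(T) = T²
j(z) = 4 + z (j(z) = 2² + z = 4 + z)
k(R) = 7 + 3*R (k(R) = 7 - (-4*R + R) = 7 - (-3)*R = 7 + 3*R)
(-245 + 93)*(-309*1/(10*(j(-5) - 6)) + k(5)) = (-245 + 93)*(-309*1/(10*((4 - 5) - 6)) + (7 + 3*5)) = -152*(-309*1/(10*(-1 - 6)) + (7 + 15)) = -152*(-309/(10*(-7)) + 22) = -152*(-309/(-70) + 22) = -152*(-309*(-1/70) + 22) = -152*(309/70 + 22) = -152*1849/70 = -140524/35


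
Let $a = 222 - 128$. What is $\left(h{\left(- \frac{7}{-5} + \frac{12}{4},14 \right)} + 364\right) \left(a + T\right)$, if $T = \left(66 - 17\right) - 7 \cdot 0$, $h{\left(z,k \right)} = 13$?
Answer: $53911$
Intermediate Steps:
$T = 49$ ($T = 49 - 0 = 49 + 0 = 49$)
$a = 94$ ($a = 222 - 128 = 94$)
$\left(h{\left(- \frac{7}{-5} + \frac{12}{4},14 \right)} + 364\right) \left(a + T\right) = \left(13 + 364\right) \left(94 + 49\right) = 377 \cdot 143 = 53911$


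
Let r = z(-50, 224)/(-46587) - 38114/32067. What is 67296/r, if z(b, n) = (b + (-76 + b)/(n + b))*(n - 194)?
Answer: -121478405732964/2086573913 ≈ -58219.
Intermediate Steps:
z(b, n) = (-194 + n)*(b + (-76 + b)/(b + n)) (z(b, n) = (b + (-76 + b)/(b + n))*(-194 + n) = (-194 + n)*(b + (-76 + b)/(b + n)))
r = -16692591304/14441084847 (r = ((14744 - 194*(-50) - 194*(-50)² - 76*224 - 50*224² + 224*(-50)² - 193*(-50)*224)/(-50 + 224))/(-46587) - 38114/32067 = ((14744 + 9700 - 194*2500 - 17024 - 50*50176 + 224*2500 + 2161600)/174)*(-1/46587) - 38114*1/32067 = ((14744 + 9700 - 485000 - 17024 - 2508800 + 560000 + 2161600)/174)*(-1/46587) - 38114/32067 = ((1/174)*(-264780))*(-1/46587) - 38114/32067 = -44130/29*(-1/46587) - 38114/32067 = 14710/450341 - 38114/32067 = -16692591304/14441084847 ≈ -1.1559)
67296/r = 67296/(-16692591304/14441084847) = 67296*(-14441084847/16692591304) = -121478405732964/2086573913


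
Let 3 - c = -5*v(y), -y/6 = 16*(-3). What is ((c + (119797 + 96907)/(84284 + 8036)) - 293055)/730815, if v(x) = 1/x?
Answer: -243489080999/607219567200 ≈ -0.40099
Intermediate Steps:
y = 288 (y = -96*(-3) = -6*(-48) = 288)
c = 869/288 (c = 3 - (-5)/288 = 3 - 1*(-5/288) = 3 + 5/288 = 869/288 ≈ 3.0174)
((c + (119797 + 96907)/(84284 + 8036)) - 293055)/730815 = ((869/288 + (119797 + 96907)/(84284 + 8036)) - 293055)/730815 = ((869/288 + 216704/92320) - 293055)*(1/730815) = ((869/288 + 216704*(1/92320)) - 293055)*(1/730815) = ((869/288 + 6772/2885) - 293055)*(1/730815) = (4457401/830880 - 293055)*(1/730815) = -243489080999/830880*1/730815 = -243489080999/607219567200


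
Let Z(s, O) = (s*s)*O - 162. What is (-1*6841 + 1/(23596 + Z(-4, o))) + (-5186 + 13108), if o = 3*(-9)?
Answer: 24865163/23002 ≈ 1081.0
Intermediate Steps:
o = -27
Z(s, O) = -162 + O*s² (Z(s, O) = s²*O - 162 = O*s² - 162 = -162 + O*s²)
(-1*6841 + 1/(23596 + Z(-4, o))) + (-5186 + 13108) = (-1*6841 + 1/(23596 + (-162 - 27*(-4)²))) + (-5186 + 13108) = (-6841 + 1/(23596 + (-162 - 27*16))) + 7922 = (-6841 + 1/(23596 + (-162 - 432))) + 7922 = (-6841 + 1/(23596 - 594)) + 7922 = (-6841 + 1/23002) + 7922 = -157356681/23002 + 7922 = 24865163/23002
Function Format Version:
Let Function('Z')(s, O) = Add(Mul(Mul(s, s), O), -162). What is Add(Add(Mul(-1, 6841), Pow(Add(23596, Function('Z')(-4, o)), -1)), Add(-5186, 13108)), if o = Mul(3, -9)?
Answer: Rational(24865163, 23002) ≈ 1081.0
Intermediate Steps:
o = -27
Function('Z')(s, O) = Add(-162, Mul(O, Pow(s, 2))) (Function('Z')(s, O) = Add(Mul(Pow(s, 2), O), -162) = Add(Mul(O, Pow(s, 2)), -162) = Add(-162, Mul(O, Pow(s, 2))))
Add(Add(Mul(-1, 6841), Pow(Add(23596, Function('Z')(-4, o)), -1)), Add(-5186, 13108)) = Add(Add(Mul(-1, 6841), Pow(Add(23596, Add(-162, Mul(-27, Pow(-4, 2)))), -1)), Add(-5186, 13108)) = Add(Add(-6841, Pow(Add(23596, Add(-162, Mul(-27, 16))), -1)), 7922) = Add(Add(-6841, Pow(Add(23596, Add(-162, -432)), -1)), 7922) = Add(Add(-6841, Pow(Add(23596, -594), -1)), 7922) = Add(Add(-6841, Pow(23002, -1)), 7922) = Add(Add(-6841, Rational(1, 23002)), 7922) = Add(Rational(-157356681, 23002), 7922) = Rational(24865163, 23002)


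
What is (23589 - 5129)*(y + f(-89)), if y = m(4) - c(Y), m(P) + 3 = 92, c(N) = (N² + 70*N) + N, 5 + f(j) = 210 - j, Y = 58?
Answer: -131047540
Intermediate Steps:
f(j) = 205 - j (f(j) = -5 + (210 - j) = 205 - j)
c(N) = N² + 71*N
m(P) = 89 (m(P) = -3 + 92 = 89)
y = -7393 (y = 89 - 58*(71 + 58) = 89 - 58*129 = 89 - 1*7482 = 89 - 7482 = -7393)
(23589 - 5129)*(y + f(-89)) = (23589 - 5129)*(-7393 + (205 - 1*(-89))) = 18460*(-7393 + (205 + 89)) = 18460*(-7393 + 294) = 18460*(-7099) = -131047540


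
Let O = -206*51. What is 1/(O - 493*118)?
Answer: -1/68680 ≈ -1.4560e-5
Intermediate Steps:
O = -10506
1/(O - 493*118) = 1/(-10506 - 493*118) = 1/(-10506 - 58174) = 1/(-68680) = -1/68680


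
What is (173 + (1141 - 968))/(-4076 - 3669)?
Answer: -346/7745 ≈ -0.044674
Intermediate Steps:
(173 + (1141 - 968))/(-4076 - 3669) = (173 + 173)/(-7745) = 346*(-1/7745) = -346/7745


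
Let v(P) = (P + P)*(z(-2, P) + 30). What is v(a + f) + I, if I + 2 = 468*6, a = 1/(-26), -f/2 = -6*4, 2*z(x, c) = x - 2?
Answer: 71394/13 ≈ 5491.8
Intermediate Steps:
z(x, c) = -1 + x/2 (z(x, c) = (x - 2)/2 = (-2 + x)/2 = -1 + x/2)
f = 48 (f = -(-12)*4 = -2*(-24) = 48)
a = -1/26 ≈ -0.038462
v(P) = 56*P (v(P) = (P + P)*((-1 + (1/2)*(-2)) + 30) = (2*P)*((-1 - 1) + 30) = (2*P)*(-2 + 30) = (2*P)*28 = 56*P)
I = 2806 (I = -2 + 468*6 = -2 + 2808 = 2806)
v(a + f) + I = 56*(-1/26 + 48) + 2806 = 56*(1247/26) + 2806 = 34916/13 + 2806 = 71394/13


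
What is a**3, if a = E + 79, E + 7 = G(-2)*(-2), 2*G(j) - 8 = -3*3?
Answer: 389017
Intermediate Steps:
G(j) = -1/2 (G(j) = 4 + (-3*3)/2 = 4 + (1/2)*(-9) = 4 - 9/2 = -1/2)
E = -6 (E = -7 - 1/2*(-2) = -7 + 1 = -6)
a = 73 (a = -6 + 79 = 73)
a**3 = 73**3 = 389017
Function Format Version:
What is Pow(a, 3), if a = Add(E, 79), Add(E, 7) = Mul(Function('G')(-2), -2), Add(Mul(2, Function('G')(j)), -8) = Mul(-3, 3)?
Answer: 389017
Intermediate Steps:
Function('G')(j) = Rational(-1, 2) (Function('G')(j) = Add(4, Mul(Rational(1, 2), Mul(-3, 3))) = Add(4, Mul(Rational(1, 2), -9)) = Add(4, Rational(-9, 2)) = Rational(-1, 2))
E = -6 (E = Add(-7, Mul(Rational(-1, 2), -2)) = Add(-7, 1) = -6)
a = 73 (a = Add(-6, 79) = 73)
Pow(a, 3) = Pow(73, 3) = 389017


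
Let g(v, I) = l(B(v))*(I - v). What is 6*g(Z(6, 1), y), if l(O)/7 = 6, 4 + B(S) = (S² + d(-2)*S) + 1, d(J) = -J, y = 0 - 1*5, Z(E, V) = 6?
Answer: -2772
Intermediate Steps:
y = -5 (y = 0 - 5 = -5)
B(S) = -3 + S² + 2*S (B(S) = -4 + ((S² + (-1*(-2))*S) + 1) = -4 + ((S² + 2*S) + 1) = -4 + (1 + S² + 2*S) = -3 + S² + 2*S)
l(O) = 42 (l(O) = 7*6 = 42)
g(v, I) = -42*v + 42*I (g(v, I) = 42*(I - v) = -42*v + 42*I)
6*g(Z(6, 1), y) = 6*(-42*6 + 42*(-5)) = 6*(-252 - 210) = 6*(-462) = -2772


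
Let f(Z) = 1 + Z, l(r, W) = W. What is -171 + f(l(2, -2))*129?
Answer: -300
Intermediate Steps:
-171 + f(l(2, -2))*129 = -171 + (1 - 2)*129 = -171 - 1*129 = -171 - 129 = -300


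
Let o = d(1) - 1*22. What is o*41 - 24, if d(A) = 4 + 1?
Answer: -721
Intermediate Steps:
d(A) = 5
o = -17 (o = 5 - 1*22 = 5 - 22 = -17)
o*41 - 24 = -17*41 - 24 = -697 - 24 = -721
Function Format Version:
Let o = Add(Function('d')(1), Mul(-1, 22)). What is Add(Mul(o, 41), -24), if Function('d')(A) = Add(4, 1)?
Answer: -721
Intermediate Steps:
Function('d')(A) = 5
o = -17 (o = Add(5, Mul(-1, 22)) = Add(5, -22) = -17)
Add(Mul(o, 41), -24) = Add(Mul(-17, 41), -24) = Add(-697, -24) = -721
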